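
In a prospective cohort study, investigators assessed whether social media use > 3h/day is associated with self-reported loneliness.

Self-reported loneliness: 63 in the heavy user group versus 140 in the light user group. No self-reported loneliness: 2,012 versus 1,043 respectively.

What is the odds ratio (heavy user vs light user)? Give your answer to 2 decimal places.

From the description: a = 63, b = 2012, c = 140, d = 1043.
OR = (a·d)/(b·c) = (63 × 1043) / (2012 × 140) = 65709 / 281680 = 0.23328
Exposure is associated with lower odds of self-reported loneliness (OR = 0.23 < 1).

0.23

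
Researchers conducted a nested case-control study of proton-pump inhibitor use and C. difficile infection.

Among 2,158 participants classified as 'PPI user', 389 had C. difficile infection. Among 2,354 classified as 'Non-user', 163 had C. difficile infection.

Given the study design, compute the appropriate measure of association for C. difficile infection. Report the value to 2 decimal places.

2.96

From the description: a = 389, b = 1769, c = 163, d = 2191.
This is a nested case-control study: participants were sampled on outcome status, so risks in the source population cannot be estimated directly — relative risk is not valid here. The odds ratio is the appropriate measure.
OR = (a·d)/(b·c) = (389 × 2191) / (1769 × 163) = 852299 / 288347 = 2.95581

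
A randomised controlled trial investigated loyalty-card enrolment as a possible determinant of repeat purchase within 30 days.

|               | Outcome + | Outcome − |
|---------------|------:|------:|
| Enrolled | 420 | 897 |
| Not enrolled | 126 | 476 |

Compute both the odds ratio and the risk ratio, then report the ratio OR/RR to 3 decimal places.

1.161

Cells: a = 420, b = 897, c = 126, d = 476.
OR = (420·476)/(897·126) = 199920/113022 = 1.76886
Risk in exposed = 420/1317 = 0.31891; risk in unexposed = 126/602 = 0.20930; RR = 1.52366
OR/RR = 1.76886 / 1.52366 = 1.16092
The outcome is not rare, so the OR lies further from 1 than the RR.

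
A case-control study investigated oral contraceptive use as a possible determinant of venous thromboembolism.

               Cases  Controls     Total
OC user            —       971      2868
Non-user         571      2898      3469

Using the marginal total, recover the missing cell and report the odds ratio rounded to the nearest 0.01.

The missing cell is in the exposed row: 2868 − 971 = 1897.
So a = 1897, b = 971, c = 571, d = 2898.
OR = (a·d)/(b·c) = (1897 × 2898) / (971 × 571) = 5497506 / 554441 = 9.91540

9.92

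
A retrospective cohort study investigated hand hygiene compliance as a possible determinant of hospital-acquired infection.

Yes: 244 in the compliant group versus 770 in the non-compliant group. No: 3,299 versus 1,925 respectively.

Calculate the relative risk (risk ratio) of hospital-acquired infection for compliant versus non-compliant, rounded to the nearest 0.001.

0.241

From the description: a = 244, b = 3299, c = 770, d = 1925.
Risk in exposed = 244/3543 = 0.06887; risk in unexposed = 770/2695 = 0.28571.
RR = 0.06887 / 0.28571 = 0.24104
The risk is 76% lower among the exposed than among the unexposed.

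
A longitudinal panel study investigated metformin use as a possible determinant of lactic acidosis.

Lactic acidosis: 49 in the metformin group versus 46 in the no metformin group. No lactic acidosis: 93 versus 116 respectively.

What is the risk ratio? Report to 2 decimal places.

1.22

From the description: a = 49, b = 93, c = 46, d = 116.
Risk in exposed = 49/142 = 0.34507; risk in unexposed = 46/162 = 0.28395.
RR = 0.34507 / 0.28395 = 1.21525
The risk among the exposed is 1.22 times that among the unexposed.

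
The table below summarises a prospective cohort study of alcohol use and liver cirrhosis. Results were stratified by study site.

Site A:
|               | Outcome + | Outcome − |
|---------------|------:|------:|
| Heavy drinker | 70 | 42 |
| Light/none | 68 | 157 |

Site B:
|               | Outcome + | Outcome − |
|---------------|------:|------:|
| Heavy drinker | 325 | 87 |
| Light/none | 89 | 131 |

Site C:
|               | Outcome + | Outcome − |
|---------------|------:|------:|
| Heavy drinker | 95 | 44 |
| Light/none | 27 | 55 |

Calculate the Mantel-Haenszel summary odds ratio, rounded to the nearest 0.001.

4.736

OR_MH = Σ(aᵢdᵢ/nᵢ) / Σ(bᵢcᵢ/nᵢ), where nᵢ is the stratum total.
Stratum 1 (Site A): n = 337; a·d/n = 70·157/337 = 32.6113; b·c/n = 42·68/337 = 8.4748
Stratum 2 (Site B): n = 632; a·d/n = 325·131/632 = 67.3655; b·c/n = 87·89/632 = 12.2516
Stratum 3 (Site C): n = 221; a·d/n = 95·55/221 = 23.6425; b·c/n = 44·27/221 = 5.3756
OR_MH = (32.6113 + 67.3655 + 23.6425) / (8.4748 + 12.2516 + 5.3756) = 123.6193 / 26.1019 = 4.73602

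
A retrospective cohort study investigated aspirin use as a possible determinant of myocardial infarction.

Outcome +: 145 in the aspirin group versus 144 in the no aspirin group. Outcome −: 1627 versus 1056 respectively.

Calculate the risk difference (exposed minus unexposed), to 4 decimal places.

-0.0382

From the description: a = 145, b = 1627, c = 144, d = 1056.
Risk in exposed = 145/1772 = 0.081828; risk in unexposed = 144/1200 = 0.120000.
Risk difference = 0.081828 − 0.120000 = -0.038172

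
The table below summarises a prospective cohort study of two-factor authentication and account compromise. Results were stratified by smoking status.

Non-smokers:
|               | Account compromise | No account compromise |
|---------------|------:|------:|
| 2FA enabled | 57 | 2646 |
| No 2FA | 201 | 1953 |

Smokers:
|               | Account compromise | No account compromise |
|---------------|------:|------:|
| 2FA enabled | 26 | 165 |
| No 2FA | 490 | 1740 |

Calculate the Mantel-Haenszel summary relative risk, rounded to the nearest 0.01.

RR_MH = Σ(aᵢ·n₀ᵢ/nᵢ) / Σ(cᵢ·n₁ᵢ/nᵢ), with n₁ᵢ = aᵢ+bᵢ (exposed), n₀ᵢ = cᵢ+dᵢ (unexposed), nᵢ = n₁ᵢ+n₀ᵢ.
Stratum 1 (Non-smokers): n₁ = 2703, n₀ = 2154, n = 4857; a·n₀/n = 57·2154/4857 = 25.2786; c·n₁/n = 201·2703/4857 = 111.8598
Stratum 2 (Smokers): n₁ = 191, n₀ = 2230, n = 2421; a·n₀/n = 26·2230/2421 = 23.9488; c·n₁/n = 490·191/2421 = 38.6576
RR_MH = (25.2786 + 23.9488) / (111.8598 + 38.6576) = 49.2273 / 150.5174 = 0.32705

0.33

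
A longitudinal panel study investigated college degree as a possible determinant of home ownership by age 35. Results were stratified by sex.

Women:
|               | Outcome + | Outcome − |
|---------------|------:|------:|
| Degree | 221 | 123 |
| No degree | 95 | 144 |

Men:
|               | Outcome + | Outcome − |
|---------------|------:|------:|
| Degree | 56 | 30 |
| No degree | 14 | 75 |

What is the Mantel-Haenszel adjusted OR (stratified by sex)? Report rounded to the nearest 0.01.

OR_MH = Σ(aᵢdᵢ/nᵢ) / Σ(bᵢcᵢ/nᵢ), where nᵢ is the stratum total.
Stratum 1 (Women): n = 583; a·d/n = 221·144/583 = 54.5866; b·c/n = 123·95/583 = 20.0429
Stratum 2 (Men): n = 175; a·d/n = 56·75/175 = 24.0000; b·c/n = 30·14/175 = 2.4000
OR_MH = (54.5866 + 24.0000) / (20.0429 + 2.4000) = 78.5866 / 22.4429 = 3.50163

3.50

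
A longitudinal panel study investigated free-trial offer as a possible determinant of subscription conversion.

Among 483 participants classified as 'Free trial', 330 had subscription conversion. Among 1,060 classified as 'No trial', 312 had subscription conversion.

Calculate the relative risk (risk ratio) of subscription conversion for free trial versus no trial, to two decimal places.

2.32

From the description: a = 330, b = 153, c = 312, d = 748.
Risk in exposed = 330/483 = 0.68323; risk in unexposed = 312/1060 = 0.29434.
RR = 0.68323 / 0.29434 = 2.32123
The risk among the exposed is 2.32 times that among the unexposed.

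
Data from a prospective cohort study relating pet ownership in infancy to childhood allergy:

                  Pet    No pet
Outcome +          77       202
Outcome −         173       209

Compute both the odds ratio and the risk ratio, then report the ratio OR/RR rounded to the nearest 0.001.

0.735

Reading the table with exposure as columns: a = 77 (Pet, case), b = 173 (Pet, non-case), c = 202 (No pet, case), d = 209.
OR = (77·209)/(173·202) = 16093/34946 = 0.46051
Risk in exposed = 77/250 = 0.30800; risk in unexposed = 202/411 = 0.49148; RR = 0.62667
OR/RR = 0.46051 / 0.62667 = 0.73485
The outcome is not rare, so the OR lies further from 1 than the RR.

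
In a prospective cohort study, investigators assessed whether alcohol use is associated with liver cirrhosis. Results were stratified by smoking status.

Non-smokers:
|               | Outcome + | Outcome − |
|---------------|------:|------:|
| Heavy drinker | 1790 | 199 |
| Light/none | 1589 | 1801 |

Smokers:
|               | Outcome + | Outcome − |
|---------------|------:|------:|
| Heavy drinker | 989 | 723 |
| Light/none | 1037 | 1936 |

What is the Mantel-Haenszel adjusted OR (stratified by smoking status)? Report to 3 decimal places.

OR_MH = Σ(aᵢdᵢ/nᵢ) / Σ(bᵢcᵢ/nᵢ), where nᵢ is the stratum total.
Stratum 1 (Non-smokers): n = 5379; a·d/n = 1790·1801/5379 = 599.3289; b·c/n = 199·1589/5379 = 58.7862
Stratum 2 (Smokers): n = 4685; a·d/n = 989·1936/4685 = 408.6882; b·c/n = 723·1037/4685 = 160.0322
OR_MH = (599.3289 + 408.6882) / (58.7862 + 160.0322) = 1008.0170 / 218.8184 = 4.60664

4.607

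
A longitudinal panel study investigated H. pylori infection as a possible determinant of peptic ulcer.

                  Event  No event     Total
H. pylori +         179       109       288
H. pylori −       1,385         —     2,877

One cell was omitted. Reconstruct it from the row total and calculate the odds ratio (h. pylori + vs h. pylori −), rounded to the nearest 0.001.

The missing cell is in the unexposed row: 2877 − 1385 = 1492.
So a = 179, b = 109, c = 1385, d = 1492.
OR = (a·d)/(b·c) = (179 × 1492) / (109 × 1385) = 267068 / 150965 = 1.76907

1.769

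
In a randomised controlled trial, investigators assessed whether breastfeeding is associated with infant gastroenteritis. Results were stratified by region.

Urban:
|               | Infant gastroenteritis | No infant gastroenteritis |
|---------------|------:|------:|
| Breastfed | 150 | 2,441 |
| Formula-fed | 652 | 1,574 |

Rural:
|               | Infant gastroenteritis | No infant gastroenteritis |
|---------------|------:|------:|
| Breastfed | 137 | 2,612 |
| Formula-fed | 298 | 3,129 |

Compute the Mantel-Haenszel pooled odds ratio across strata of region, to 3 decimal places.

0.259

OR_MH = Σ(aᵢdᵢ/nᵢ) / Σ(bᵢcᵢ/nᵢ), where nᵢ is the stratum total.
Stratum 1 (Urban): n = 4817; a·d/n = 150·1574/4817 = 49.0139; b·c/n = 2441·652/4817 = 330.3990
Stratum 2 (Rural): n = 6176; a·d/n = 137·3129/6176 = 69.4095; b·c/n = 2612·298/6176 = 126.0324
OR_MH = (49.0139 + 69.4095) / (330.3990 + 126.0324) = 118.4234 / 456.4314 = 0.25945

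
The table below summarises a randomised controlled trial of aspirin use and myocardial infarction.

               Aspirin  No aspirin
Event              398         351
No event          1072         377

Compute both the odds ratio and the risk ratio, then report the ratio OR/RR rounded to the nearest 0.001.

0.710

Reading the table with exposure as columns: a = 398 (Aspirin, case), b = 1072 (Aspirin, non-case), c = 351 (No aspirin, case), d = 377.
OR = (398·377)/(1072·351) = 150046/376272 = 0.39877
Risk in exposed = 398/1470 = 0.27075; risk in unexposed = 351/728 = 0.48214; RR = 0.56155
OR/RR = 0.39877 / 0.56155 = 0.71012
The outcome is not rare, so the OR lies further from 1 than the RR.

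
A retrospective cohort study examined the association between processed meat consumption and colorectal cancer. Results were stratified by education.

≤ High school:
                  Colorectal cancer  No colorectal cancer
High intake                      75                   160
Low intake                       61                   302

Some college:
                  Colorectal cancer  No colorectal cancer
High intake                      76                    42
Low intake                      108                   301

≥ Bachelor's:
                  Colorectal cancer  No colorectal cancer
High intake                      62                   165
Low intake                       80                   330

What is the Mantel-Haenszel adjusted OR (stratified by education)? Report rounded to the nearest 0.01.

OR_MH = Σ(aᵢdᵢ/nᵢ) / Σ(bᵢcᵢ/nᵢ), where nᵢ is the stratum total.
Stratum 1 (≤ High school): n = 598; a·d/n = 75·302/598 = 37.8763; b·c/n = 160·61/598 = 16.3211
Stratum 2 (Some college): n = 527; a·d/n = 76·301/527 = 43.4080; b·c/n = 42·108/527 = 8.6072
Stratum 3 (≥ Bachelor's): n = 637; a·d/n = 62·330/637 = 32.1193; b·c/n = 165·80/637 = 20.7221
OR_MH = (37.8763 + 43.4080 + 32.1193) / (16.3211 + 8.6072 + 20.7221) = 113.4035 / 45.6504 = 2.48417

2.48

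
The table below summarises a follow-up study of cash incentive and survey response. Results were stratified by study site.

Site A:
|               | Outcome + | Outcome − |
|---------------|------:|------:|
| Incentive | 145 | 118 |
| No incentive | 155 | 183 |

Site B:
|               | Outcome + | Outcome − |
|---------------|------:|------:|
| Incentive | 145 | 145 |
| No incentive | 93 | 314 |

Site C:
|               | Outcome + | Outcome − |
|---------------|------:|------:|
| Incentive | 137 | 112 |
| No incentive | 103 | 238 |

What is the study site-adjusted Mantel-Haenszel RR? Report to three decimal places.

RR_MH = Σ(aᵢ·n₀ᵢ/nᵢ) / Σ(cᵢ·n₁ᵢ/nᵢ), with n₁ᵢ = aᵢ+bᵢ (exposed), n₀ᵢ = cᵢ+dᵢ (unexposed), nᵢ = n₁ᵢ+n₀ᵢ.
Stratum 1 (Site A): n₁ = 263, n₀ = 338, n = 601; a·n₀/n = 145·338/601 = 81.5474; c·n₁/n = 155·263/601 = 67.8286
Stratum 2 (Site B): n₁ = 290, n₀ = 407, n = 697; a·n₀/n = 145·407/697 = 84.6700; c·n₁/n = 93·290/697 = 38.6944
Stratum 3 (Site C): n₁ = 249, n₀ = 341, n = 590; a·n₀/n = 137·341/590 = 79.1814; c·n₁/n = 103·249/590 = 43.4695
RR_MH = (81.5474 + 84.6700 + 79.1814) / (67.8286 + 38.6944 + 43.4695) = 245.3988 / 149.9925 = 1.63607

1.636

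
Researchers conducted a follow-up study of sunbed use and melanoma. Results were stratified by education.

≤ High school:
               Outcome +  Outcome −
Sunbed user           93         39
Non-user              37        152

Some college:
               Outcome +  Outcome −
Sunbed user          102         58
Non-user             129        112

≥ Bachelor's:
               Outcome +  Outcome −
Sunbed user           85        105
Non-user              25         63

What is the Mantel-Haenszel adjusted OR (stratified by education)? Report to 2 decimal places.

OR_MH = Σ(aᵢdᵢ/nᵢ) / Σ(bᵢcᵢ/nᵢ), where nᵢ is the stratum total.
Stratum 1 (≤ High school): n = 321; a·d/n = 93·152/321 = 44.0374; b·c/n = 39·37/321 = 4.4953
Stratum 2 (Some college): n = 401; a·d/n = 102·112/401 = 28.4888; b·c/n = 58·129/401 = 18.6584
Stratum 3 (≥ Bachelor's): n = 278; a·d/n = 85·63/278 = 19.2626; b·c/n = 105·25/278 = 9.4424
OR_MH = (44.0374 + 28.4888 + 19.2626) / (4.4953 + 18.6584 + 9.4424) = 91.7888 / 32.5961 = 2.81594

2.82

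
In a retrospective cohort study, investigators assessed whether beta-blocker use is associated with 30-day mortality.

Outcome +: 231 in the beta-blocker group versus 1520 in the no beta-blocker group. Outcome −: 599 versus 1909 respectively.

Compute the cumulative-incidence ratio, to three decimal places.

From the description: a = 231, b = 599, c = 1520, d = 1909.
Risk in exposed = 231/830 = 0.27831; risk in unexposed = 1520/3429 = 0.44328.
RR = 0.27831 / 0.44328 = 0.62785
The risk is 37% lower among the exposed than among the unexposed.

0.628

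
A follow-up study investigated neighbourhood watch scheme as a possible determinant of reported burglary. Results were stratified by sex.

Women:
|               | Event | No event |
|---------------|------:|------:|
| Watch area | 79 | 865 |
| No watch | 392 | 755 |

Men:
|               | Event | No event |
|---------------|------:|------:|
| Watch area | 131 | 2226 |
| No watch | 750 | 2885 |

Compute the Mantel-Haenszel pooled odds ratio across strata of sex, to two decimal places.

OR_MH = Σ(aᵢdᵢ/nᵢ) / Σ(bᵢcᵢ/nᵢ), where nᵢ is the stratum total.
Stratum 1 (Women): n = 2091; a·d/n = 79·755/2091 = 28.5246; b·c/n = 865·392/2091 = 162.1616
Stratum 2 (Men): n = 5992; a·d/n = 131·2885/5992 = 63.0733; b·c/n = 2226·750/5992 = 278.6215
OR_MH = (28.5246 + 63.0733) / (162.1616 + 278.6215) = 91.5979 / 440.7831 = 0.20781

0.21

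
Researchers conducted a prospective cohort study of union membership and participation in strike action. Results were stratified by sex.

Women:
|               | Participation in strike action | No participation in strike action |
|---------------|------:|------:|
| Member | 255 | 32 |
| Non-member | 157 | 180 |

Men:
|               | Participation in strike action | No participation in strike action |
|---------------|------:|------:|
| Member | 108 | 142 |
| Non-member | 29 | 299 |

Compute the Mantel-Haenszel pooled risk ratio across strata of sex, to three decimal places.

2.348

RR_MH = Σ(aᵢ·n₀ᵢ/nᵢ) / Σ(cᵢ·n₁ᵢ/nᵢ), with n₁ᵢ = aᵢ+bᵢ (exposed), n₀ᵢ = cᵢ+dᵢ (unexposed), nᵢ = n₁ᵢ+n₀ᵢ.
Stratum 1 (Women): n₁ = 287, n₀ = 337, n = 624; a·n₀/n = 255·337/624 = 137.7163; c·n₁/n = 157·287/624 = 72.2099
Stratum 2 (Men): n₁ = 250, n₀ = 328, n = 578; a·n₀/n = 108·328/578 = 61.2872; c·n₁/n = 29·250/578 = 12.5433
RR_MH = (137.7163 + 61.2872) / (72.2099 + 12.5433) = 199.0035 / 84.7532 = 2.34804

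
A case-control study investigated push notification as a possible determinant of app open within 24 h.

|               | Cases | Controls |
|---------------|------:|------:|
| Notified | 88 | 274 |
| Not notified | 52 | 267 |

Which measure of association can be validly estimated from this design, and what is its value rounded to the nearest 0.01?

1.65

Cells: a = 88, b = 274, c = 52, d = 267.
This is a case-control study: participants were sampled on outcome status, so risks in the source population cannot be estimated directly — relative risk is not valid here. The odds ratio is the appropriate measure.
OR = (a·d)/(b·c) = (88 × 267) / (274 × 52) = 23496 / 14248 = 1.64907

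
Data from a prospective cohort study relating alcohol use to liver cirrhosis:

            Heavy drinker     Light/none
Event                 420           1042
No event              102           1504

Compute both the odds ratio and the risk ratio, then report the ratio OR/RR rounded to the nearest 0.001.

3.023

Reading the table with exposure as columns: a = 420 (Heavy drinker, case), b = 102 (Heavy drinker, non-case), c = 1042 (Light/none, case), d = 1504.
OR = (420·1504)/(102·1042) = 631680/106284 = 5.94332
Risk in exposed = 420/522 = 0.80460; risk in unexposed = 1042/2546 = 0.40927; RR = 1.96594
OR/RR = 5.94332 / 1.96594 = 3.02315
The outcome is not rare, so the OR lies further from 1 than the RR.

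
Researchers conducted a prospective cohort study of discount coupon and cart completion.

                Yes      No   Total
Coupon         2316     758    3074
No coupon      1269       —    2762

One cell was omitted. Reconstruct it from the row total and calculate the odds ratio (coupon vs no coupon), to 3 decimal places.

The missing cell is in the unexposed row: 2762 − 1269 = 1493.
So a = 2316, b = 758, c = 1269, d = 1493.
OR = (a·d)/(b·c) = (2316 × 1493) / (758 × 1269) = 3457788 / 961902 = 3.59474

3.595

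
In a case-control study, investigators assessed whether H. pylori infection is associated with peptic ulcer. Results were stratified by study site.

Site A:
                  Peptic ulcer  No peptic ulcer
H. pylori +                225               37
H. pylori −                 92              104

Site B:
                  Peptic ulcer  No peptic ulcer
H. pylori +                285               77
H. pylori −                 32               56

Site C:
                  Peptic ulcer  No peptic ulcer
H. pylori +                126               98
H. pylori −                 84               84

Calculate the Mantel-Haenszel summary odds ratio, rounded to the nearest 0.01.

3.35

OR_MH = Σ(aᵢdᵢ/nᵢ) / Σ(bᵢcᵢ/nᵢ), where nᵢ is the stratum total.
Stratum 1 (Site A): n = 458; a·d/n = 225·104/458 = 51.0917; b·c/n = 37·92/458 = 7.4323
Stratum 2 (Site B): n = 450; a·d/n = 285·56/450 = 35.4667; b·c/n = 77·32/450 = 5.4756
Stratum 3 (Site C): n = 392; a·d/n = 126·84/392 = 27.0000; b·c/n = 98·84/392 = 21.0000
OR_MH = (51.0917 + 35.4667 + 27.0000) / (7.4323 + 5.4756 + 21.0000) = 113.5584 / 33.9079 = 3.34903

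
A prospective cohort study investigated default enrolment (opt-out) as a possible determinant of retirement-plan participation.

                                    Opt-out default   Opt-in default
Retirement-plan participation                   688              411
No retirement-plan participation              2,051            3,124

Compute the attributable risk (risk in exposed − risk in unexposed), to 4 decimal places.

Reading the table with exposure as columns: a = 688 (Opt-out default, case), b = 2051 (Opt-out default, non-case), c = 411 (Opt-in default, case), d = 3124.
Risk in exposed = 688/2739 = 0.251187; risk in unexposed = 411/3535 = 0.116266.
Risk difference = 0.251187 − 0.116266 = 0.134921

0.1349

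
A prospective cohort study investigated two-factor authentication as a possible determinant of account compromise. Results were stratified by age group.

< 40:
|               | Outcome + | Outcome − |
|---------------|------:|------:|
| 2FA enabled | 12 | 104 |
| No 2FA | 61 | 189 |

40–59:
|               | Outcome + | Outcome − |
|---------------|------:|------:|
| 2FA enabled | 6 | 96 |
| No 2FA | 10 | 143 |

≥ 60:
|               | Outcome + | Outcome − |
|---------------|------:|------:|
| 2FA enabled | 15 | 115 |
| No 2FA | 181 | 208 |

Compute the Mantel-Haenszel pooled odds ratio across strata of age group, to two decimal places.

OR_MH = Σ(aᵢdᵢ/nᵢ) / Σ(bᵢcᵢ/nᵢ), where nᵢ is the stratum total.
Stratum 1 (< 40): n = 366; a·d/n = 12·189/366 = 6.1967; b·c/n = 104·61/366 = 17.3333
Stratum 2 (40–59): n = 255; a·d/n = 6·143/255 = 3.3647; b·c/n = 96·10/255 = 3.7647
Stratum 3 (≥ 60): n = 519; a·d/n = 15·208/519 = 6.0116; b·c/n = 115·181/519 = 40.1060
OR_MH = (6.1967 + 3.3647 + 6.0116) / (17.3333 + 3.7647 + 40.1060) = 15.5730 / 61.2040 = 0.25444

0.25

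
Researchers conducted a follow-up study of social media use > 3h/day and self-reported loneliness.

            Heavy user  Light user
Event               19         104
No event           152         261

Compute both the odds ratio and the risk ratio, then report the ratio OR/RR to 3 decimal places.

0.804

Reading the table with exposure as columns: a = 19 (Heavy user, case), b = 152 (Heavy user, non-case), c = 104 (Light user, case), d = 261.
OR = (19·261)/(152·104) = 4959/15808 = 0.31370
Risk in exposed = 19/171 = 0.11111; risk in unexposed = 104/365 = 0.28493; RR = 0.38996
OR/RR = 0.31370 / 0.38996 = 0.80445
The outcome is not rare, so the OR lies further from 1 than the RR.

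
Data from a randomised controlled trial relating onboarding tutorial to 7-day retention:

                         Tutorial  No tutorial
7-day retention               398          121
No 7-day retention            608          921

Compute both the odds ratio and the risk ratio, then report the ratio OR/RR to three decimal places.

Reading the table with exposure as columns: a = 398 (Tutorial, case), b = 608 (Tutorial, non-case), c = 121 (No tutorial, case), d = 921.
OR = (398·921)/(608·121) = 366558/73568 = 4.98257
Risk in exposed = 398/1006 = 0.39563; risk in unexposed = 121/1042 = 0.11612; RR = 3.40696
OR/RR = 4.98257 / 3.40696 = 1.46247
The outcome is not rare, so the OR lies further from 1 than the RR.

1.462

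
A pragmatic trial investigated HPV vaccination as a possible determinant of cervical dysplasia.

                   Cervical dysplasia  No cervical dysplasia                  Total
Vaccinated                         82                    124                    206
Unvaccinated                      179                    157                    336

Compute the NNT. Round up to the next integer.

Risk in treated group = 82/206 = 0.39806; risk in control = 179/336 = 0.53274.
Absolute risk reduction = 0.53274 − 0.39806 = 0.13468
NNT = 1 / ARR = 1 / 0.13468 = 7.425 → round up → 8

8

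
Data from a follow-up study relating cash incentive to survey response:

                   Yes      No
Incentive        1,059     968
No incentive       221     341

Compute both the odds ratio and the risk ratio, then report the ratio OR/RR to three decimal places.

1.271

Cells: a = 1059, b = 968, c = 221, d = 341.
OR = (1059·341)/(968·221) = 361119/213928 = 1.68804
Risk in exposed = 1059/2027 = 0.52245; risk in unexposed = 221/562 = 0.39324; RR = 1.32858
OR/RR = 1.68804 / 1.32858 = 1.27056
The outcome is not rare, so the OR lies further from 1 than the RR.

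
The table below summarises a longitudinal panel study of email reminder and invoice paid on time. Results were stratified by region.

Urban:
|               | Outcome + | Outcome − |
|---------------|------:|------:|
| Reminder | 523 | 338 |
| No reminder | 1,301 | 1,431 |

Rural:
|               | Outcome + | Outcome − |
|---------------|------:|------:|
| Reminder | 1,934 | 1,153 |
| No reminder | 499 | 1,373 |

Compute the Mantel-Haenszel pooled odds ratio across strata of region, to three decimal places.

3.120

OR_MH = Σ(aᵢdᵢ/nᵢ) / Σ(bᵢcᵢ/nᵢ), where nᵢ is the stratum total.
Stratum 1 (Urban): n = 3593; a·d/n = 523·1431/3593 = 208.2975; b·c/n = 338·1301/3593 = 122.3874
Stratum 2 (Rural): n = 4959; a·d/n = 1934·1373/4959 = 535.4672; b·c/n = 1153·499/4959 = 116.0208
OR_MH = (208.2975 + 535.4672) / (122.3874 + 116.0208) = 743.7648 / 238.4082 = 3.11971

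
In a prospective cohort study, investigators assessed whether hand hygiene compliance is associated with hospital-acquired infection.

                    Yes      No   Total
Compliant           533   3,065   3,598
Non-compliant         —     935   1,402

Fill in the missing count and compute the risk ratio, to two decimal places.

0.44

The missing cell is in the unexposed row: 1402 − 935 = 467.
So a = 533, b = 3065, c = 467, d = 935.
RR = [a/(a+b)] / [c/(c+d)] = (533/3598) / (467/1402) = 0.14814/0.33310 = 0.44473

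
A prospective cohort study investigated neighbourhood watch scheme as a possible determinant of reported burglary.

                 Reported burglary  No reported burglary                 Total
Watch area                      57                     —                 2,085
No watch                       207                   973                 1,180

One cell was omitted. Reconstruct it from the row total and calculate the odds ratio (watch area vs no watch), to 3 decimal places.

0.132

The missing cell is in the exposed row: 2085 − 57 = 2028.
So a = 57, b = 2028, c = 207, d = 973.
OR = (a·d)/(b·c) = (57 × 973) / (2028 × 207) = 55461 / 419796 = 0.13211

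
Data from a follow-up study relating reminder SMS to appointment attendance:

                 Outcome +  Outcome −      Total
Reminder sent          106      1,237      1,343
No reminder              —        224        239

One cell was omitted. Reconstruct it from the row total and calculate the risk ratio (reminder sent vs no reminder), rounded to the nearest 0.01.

The missing cell is in the unexposed row: 239 − 224 = 15.
So a = 106, b = 1237, c = 15, d = 224.
RR = [a/(a+b)] / [c/(c+d)] = (106/1343) / (15/239) = 0.07893/0.06276 = 1.25758

1.26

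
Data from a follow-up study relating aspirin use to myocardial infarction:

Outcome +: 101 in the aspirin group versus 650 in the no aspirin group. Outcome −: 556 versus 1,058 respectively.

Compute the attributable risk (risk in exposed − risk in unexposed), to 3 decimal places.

From the description: a = 101, b = 556, c = 650, d = 1058.
Risk in exposed = 101/657 = 0.153729; risk in unexposed = 650/1708 = 0.380562.
Risk difference = 0.153729 − 0.380562 = -0.226833

-0.227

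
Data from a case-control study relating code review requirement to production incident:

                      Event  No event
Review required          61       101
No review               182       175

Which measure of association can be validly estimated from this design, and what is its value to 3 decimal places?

0.581

Cells: a = 61, b = 101, c = 182, d = 175.
This is a case-control study: participants were sampled on outcome status, so risks in the source population cannot be estimated directly — relative risk is not valid here. The odds ratio is the appropriate measure.
OR = (a·d)/(b·c) = (61 × 175) / (101 × 182) = 10675 / 18382 = 0.58073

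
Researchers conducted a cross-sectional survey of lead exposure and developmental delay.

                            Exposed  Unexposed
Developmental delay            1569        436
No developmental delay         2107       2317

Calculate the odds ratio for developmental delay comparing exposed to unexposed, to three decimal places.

Reading the table with exposure as columns: a = 1569 (Exposed, case), b = 2107 (Exposed, non-case), c = 436 (Unexposed, case), d = 2317.
OR = (a·d)/(b·c) = (1569 × 2317) / (2107 × 436) = 3635373 / 918652 = 3.95729
The odds of developmental delay are about 3.96 times as high in the exposed group.

3.957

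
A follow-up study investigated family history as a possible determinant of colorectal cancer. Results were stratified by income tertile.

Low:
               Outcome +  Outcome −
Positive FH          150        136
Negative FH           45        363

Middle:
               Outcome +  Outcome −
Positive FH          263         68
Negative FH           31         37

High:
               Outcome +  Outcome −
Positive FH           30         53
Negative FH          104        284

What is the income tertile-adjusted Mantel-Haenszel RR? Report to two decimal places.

2.52

RR_MH = Σ(aᵢ·n₀ᵢ/nᵢ) / Σ(cᵢ·n₁ᵢ/nᵢ), with n₁ᵢ = aᵢ+bᵢ (exposed), n₀ᵢ = cᵢ+dᵢ (unexposed), nᵢ = n₁ᵢ+n₀ᵢ.
Stratum 1 (Low): n₁ = 286, n₀ = 408, n = 694; a·n₀/n = 150·408/694 = 88.1844; c·n₁/n = 45·286/694 = 18.5447
Stratum 2 (Middle): n₁ = 331, n₀ = 68, n = 399; a·n₀/n = 263·68/399 = 44.8221; c·n₁/n = 31·331/399 = 25.7168
Stratum 3 (High): n₁ = 83, n₀ = 388, n = 471; a·n₀/n = 30·388/471 = 24.7134; c·n₁/n = 104·83/471 = 18.3270
RR_MH = (88.1844 + 44.8221 + 24.7134) / (18.5447 + 25.7168 + 18.3270) = 157.7199 / 62.5884 = 2.51995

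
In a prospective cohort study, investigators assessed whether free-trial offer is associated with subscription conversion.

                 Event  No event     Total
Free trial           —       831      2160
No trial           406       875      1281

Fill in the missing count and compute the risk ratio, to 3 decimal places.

1.941

The missing cell is in the exposed row: 2160 − 831 = 1329.
So a = 1329, b = 831, c = 406, d = 875.
RR = [a/(a+b)] / [c/(c+d)] = (1329/2160) / (406/1281) = 0.61528/0.31694 = 1.94131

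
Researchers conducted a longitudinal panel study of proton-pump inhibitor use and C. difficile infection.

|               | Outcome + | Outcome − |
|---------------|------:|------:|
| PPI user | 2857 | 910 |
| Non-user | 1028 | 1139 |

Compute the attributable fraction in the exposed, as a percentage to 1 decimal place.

37.5

Cells: a = 2857, b = 910, c = 1028, d = 1139.
Risk in exposed = 2857/3767 = 0.75843; risk in unexposed = 1028/2167 = 0.47439.
RR = 0.75843/0.47439 = 1.59875
AR% = (RR − 1)/RR × 100 = (1.59875 − 1)/1.59875 × 100 = 37.4511%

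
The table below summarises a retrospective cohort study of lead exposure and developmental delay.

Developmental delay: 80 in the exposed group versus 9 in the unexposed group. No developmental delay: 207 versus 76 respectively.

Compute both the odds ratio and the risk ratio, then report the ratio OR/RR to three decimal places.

From the description: a = 80, b = 207, c = 9, d = 76.
OR = (80·76)/(207·9) = 6080/1863 = 3.26355
Risk in exposed = 80/287 = 0.27875; risk in unexposed = 9/85 = 0.10588; RR = 2.63260
OR/RR = 3.26355 / 2.63260 = 1.23967
The outcome is not rare, so the OR lies further from 1 than the RR.

1.240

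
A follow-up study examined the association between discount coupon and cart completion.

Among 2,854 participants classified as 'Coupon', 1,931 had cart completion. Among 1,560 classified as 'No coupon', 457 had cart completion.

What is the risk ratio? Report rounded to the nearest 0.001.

2.310

From the description: a = 1931, b = 923, c = 457, d = 1103.
Risk in exposed = 1931/2854 = 0.67659; risk in unexposed = 457/1560 = 0.29295.
RR = 0.67659 / 0.29295 = 2.30960
The risk among the exposed is 2.31 times that among the unexposed.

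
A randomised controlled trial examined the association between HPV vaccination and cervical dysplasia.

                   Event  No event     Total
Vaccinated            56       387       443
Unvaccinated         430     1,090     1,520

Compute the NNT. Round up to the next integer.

7

Risk in treated group = 56/443 = 0.12641; risk in control = 430/1520 = 0.28289.
Absolute risk reduction = 0.28289 − 0.12641 = 0.15648
NNT = 1 / ARR = 1 / 0.15648 = 6.390 → round up → 7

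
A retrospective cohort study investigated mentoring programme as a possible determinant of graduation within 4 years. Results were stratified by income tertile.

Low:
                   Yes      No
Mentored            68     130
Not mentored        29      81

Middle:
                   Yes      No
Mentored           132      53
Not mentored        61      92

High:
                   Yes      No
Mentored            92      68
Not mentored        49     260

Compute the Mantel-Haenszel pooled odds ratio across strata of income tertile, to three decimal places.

OR_MH = Σ(aᵢdᵢ/nᵢ) / Σ(bᵢcᵢ/nᵢ), where nᵢ is the stratum total.
Stratum 1 (Low): n = 308; a·d/n = 68·81/308 = 17.8831; b·c/n = 130·29/308 = 12.2403
Stratum 2 (Middle): n = 338; a·d/n = 132·92/338 = 35.9290; b·c/n = 53·61/338 = 9.5651
Stratum 3 (High): n = 469; a·d/n = 92·260/469 = 51.0021; b·c/n = 68·49/469 = 7.1045
OR_MH = (17.8831 + 35.9290 + 51.0021) / (12.2403 + 9.5651 + 7.1045) = 104.8142 / 28.9098 = 3.62556

3.626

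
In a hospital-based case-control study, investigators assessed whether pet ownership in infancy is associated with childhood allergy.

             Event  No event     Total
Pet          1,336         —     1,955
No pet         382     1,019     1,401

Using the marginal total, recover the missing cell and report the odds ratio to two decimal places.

The missing cell is in the exposed row: 1955 − 1336 = 619.
So a = 1336, b = 619, c = 382, d = 1019.
OR = (a·d)/(b·c) = (1336 × 1019) / (619 × 382) = 1361384 / 236458 = 5.75740

5.76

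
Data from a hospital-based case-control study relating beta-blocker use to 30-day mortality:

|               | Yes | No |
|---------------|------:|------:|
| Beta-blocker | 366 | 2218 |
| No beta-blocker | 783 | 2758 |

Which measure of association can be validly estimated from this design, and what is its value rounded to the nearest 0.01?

Cells: a = 366, b = 2218, c = 783, d = 2758.
This is a hospital-based case-control study: participants were sampled on outcome status, so risks in the source population cannot be estimated directly — relative risk is not valid here. The odds ratio is the appropriate measure.
OR = (a·d)/(b·c) = (366 × 2758) / (2218 × 783) = 1009428 / 1736694 = 0.58124

0.58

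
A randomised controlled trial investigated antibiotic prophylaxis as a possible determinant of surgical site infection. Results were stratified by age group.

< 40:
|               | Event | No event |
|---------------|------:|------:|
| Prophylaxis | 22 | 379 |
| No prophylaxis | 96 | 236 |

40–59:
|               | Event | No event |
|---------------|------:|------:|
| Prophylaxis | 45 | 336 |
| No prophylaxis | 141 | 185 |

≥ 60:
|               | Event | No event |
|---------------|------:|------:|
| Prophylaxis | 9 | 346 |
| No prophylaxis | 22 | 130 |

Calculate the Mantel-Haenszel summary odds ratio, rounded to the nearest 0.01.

0.16

OR_MH = Σ(aᵢdᵢ/nᵢ) / Σ(bᵢcᵢ/nᵢ), where nᵢ is the stratum total.
Stratum 1 (< 40): n = 733; a·d/n = 22·236/733 = 7.0832; b·c/n = 379·96/733 = 49.6371
Stratum 2 (40–59): n = 707; a·d/n = 45·185/707 = 11.7751; b·c/n = 336·141/707 = 67.0099
Stratum 3 (≥ 60): n = 507; a·d/n = 9·130/507 = 2.3077; b·c/n = 346·22/507 = 15.0138
OR_MH = (7.0832 + 11.7751 + 2.3077) / (49.6371 + 67.0099 + 15.0138) = 21.1660 / 131.6608 = 0.16076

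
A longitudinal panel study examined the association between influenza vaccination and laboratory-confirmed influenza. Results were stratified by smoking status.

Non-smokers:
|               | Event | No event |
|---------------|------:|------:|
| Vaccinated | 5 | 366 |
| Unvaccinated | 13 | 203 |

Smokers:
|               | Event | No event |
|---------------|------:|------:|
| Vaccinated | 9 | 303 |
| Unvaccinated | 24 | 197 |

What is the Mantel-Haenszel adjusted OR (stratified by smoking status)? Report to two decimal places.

0.23

OR_MH = Σ(aᵢdᵢ/nᵢ) / Σ(bᵢcᵢ/nᵢ), where nᵢ is the stratum total.
Stratum 1 (Non-smokers): n = 587; a·d/n = 5·203/587 = 1.7291; b·c/n = 366·13/587 = 8.1056
Stratum 2 (Smokers): n = 533; a·d/n = 9·197/533 = 3.3265; b·c/n = 303·24/533 = 13.6435
OR_MH = (1.7291 + 3.3265) / (8.1056 + 13.6435) = 5.0556 / 21.7491 = 0.23245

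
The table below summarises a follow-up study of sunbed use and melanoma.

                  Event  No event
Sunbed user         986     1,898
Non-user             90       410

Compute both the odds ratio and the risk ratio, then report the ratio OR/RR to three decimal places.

Cells: a = 986, b = 1898, c = 90, d = 410.
OR = (986·410)/(1898·90) = 404260/170820 = 2.36658
Risk in exposed = 986/2884 = 0.34189; risk in unexposed = 90/500 = 0.18000; RR = 1.89937
OR/RR = 2.36658 / 1.89937 = 1.24599
The outcome is not rare, so the OR lies further from 1 than the RR.

1.246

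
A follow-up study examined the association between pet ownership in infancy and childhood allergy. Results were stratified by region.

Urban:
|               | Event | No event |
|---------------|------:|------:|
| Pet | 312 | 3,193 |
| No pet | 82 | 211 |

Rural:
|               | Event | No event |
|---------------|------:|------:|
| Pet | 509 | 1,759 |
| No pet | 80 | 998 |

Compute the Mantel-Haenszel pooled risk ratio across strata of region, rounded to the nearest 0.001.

1.448

RR_MH = Σ(aᵢ·n₀ᵢ/nᵢ) / Σ(cᵢ·n₁ᵢ/nᵢ), with n₁ᵢ = aᵢ+bᵢ (exposed), n₀ᵢ = cᵢ+dᵢ (unexposed), nᵢ = n₁ᵢ+n₀ᵢ.
Stratum 1 (Urban): n₁ = 3505, n₀ = 293, n = 3798; a·n₀/n = 312·293/3798 = 24.0695; c·n₁/n = 82·3505/3798 = 75.6740
Stratum 2 (Rural): n₁ = 2268, n₀ = 1078, n = 3346; a·n₀/n = 509·1078/3346 = 163.9874; c·n₁/n = 80·2268/3346 = 54.2259
RR_MH = (24.0695 + 163.9874) / (75.6740 + 54.2259) = 188.0570 / 129.9000 = 1.44771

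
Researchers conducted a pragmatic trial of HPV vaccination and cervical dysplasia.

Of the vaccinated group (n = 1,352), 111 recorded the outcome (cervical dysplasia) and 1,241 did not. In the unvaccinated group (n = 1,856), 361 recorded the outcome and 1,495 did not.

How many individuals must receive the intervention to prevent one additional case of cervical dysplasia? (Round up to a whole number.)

Risk in treated group = 111/1352 = 0.08210; risk in control = 361/1856 = 0.19450.
Absolute risk reduction = 0.19450 − 0.08210 = 0.11240
NNT = 1 / ARR = 1 / 0.11240 = 8.897 → round up → 9

9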